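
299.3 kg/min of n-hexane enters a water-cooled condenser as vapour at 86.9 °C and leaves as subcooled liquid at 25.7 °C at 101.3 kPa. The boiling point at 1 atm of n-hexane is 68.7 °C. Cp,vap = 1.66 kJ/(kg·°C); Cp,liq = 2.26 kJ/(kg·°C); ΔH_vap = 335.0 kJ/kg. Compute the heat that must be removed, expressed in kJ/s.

Q_c = 2310 kJ/s

vapour 86.9→68.7 °C: -30.212 kJ/kg
condensation at 68.7 °C: -335 kJ/kg
liquid 68.7→25.7 °C: -97.18 kJ/kg
Δh = -30.212 + -335 + -97.18 = -462.39 kJ/kg
Q = ṁ·Δh = 299.3 kg/min × -462.39 kJ/kg = -138390 kJ/min
|Q| = 2306.6 kW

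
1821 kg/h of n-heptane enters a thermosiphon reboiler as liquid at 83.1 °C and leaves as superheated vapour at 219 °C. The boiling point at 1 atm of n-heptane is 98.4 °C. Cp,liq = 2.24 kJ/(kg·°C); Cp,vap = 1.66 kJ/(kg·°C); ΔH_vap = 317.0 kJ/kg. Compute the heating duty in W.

liquid 83.1→98.4 °C: 34.272 kJ/kg
vaporisation at 98.4 °C: 317 kJ/kg
vapour 98.4→219 °C: 200.2 kJ/kg
Δh = 34.272 + 317 + 200.2 = 551.47 kJ/kg
Q = ṁ·Δh = 1821 kg/h × 551.47 kJ/kg = 1.0042e+06 kJ/h
|Q| = 278.95 kW = 278950 W

Q = 279000 W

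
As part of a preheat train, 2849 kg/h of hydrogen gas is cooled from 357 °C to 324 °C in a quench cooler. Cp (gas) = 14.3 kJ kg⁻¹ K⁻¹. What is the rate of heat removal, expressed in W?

Q_c = 373000 W

Q = ṁ·Cp·ΔT = 2849 × 14.3 × (324 − 357) = -1.3444e+06 kJ/h
Converting: 1.3444e+06 / 3600 s = 373.46 kW
Cooling duty = 373460 W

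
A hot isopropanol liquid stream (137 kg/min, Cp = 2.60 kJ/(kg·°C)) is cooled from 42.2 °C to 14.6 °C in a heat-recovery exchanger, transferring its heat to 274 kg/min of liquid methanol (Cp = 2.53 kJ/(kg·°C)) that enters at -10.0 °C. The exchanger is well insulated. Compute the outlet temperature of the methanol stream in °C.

T_c,out = 4.18 °C

Heat released by hot stream: Q = 137 × 2.60 × (42.2 − 14.6) = 9831.1 kJ/min
Energy balance on cold side (adiabatic exchanger): Q = ṁ_c·Cp_c·(T_c,out − T_c,in)
T_c,out = -10.0 + 9831.1/(274 × 2.53) = 4.1818 °C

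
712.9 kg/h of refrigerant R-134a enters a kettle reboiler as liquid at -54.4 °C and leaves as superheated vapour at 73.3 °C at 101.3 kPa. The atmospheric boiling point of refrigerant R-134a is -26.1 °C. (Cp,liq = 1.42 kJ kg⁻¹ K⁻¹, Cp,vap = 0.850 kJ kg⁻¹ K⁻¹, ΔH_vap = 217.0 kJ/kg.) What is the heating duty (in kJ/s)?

liquid -54.4→-26.1 °C: 40.186 kJ/kg
vaporisation at -26.1 °C: 217 kJ/kg
vapour -26.1→73.3 °C: 84.49 kJ/kg
Δh = 40.186 + 217 + 84.49 = 341.68 kJ/kg
Q = ṁ·Δh = 712.9 kg/h × 341.68 kJ/kg = 243580 kJ/h
|Q| = 67.661 kW

Q = 67.7 kJ/s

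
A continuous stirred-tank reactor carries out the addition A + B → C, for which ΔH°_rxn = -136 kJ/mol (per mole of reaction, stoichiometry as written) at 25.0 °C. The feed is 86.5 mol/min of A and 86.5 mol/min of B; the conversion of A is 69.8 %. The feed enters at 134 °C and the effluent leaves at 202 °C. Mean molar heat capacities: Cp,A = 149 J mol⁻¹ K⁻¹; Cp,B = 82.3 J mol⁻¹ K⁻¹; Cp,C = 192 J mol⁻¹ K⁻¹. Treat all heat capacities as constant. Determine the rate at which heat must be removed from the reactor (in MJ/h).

Extent of reaction ξ = 0.698 × 86.5 = 60.377 mol/min
Reaction term: ξ·ΔH°_rxn = 60.377 × -136 = -8211.3 kJ/min
Sensible, feed 134→25 °C: -2180.8 kJ/min
Outlet flows (mol/min): A 26.123, B 26.123, C 60.377
Sensible, products 25→202 °C: 3121.3 kJ/min
Q = ΔH = -7270.8 kJ/min = -121.18 kW
Heat removed = 436.25 MJ/h

Q_out = 436 MJ/h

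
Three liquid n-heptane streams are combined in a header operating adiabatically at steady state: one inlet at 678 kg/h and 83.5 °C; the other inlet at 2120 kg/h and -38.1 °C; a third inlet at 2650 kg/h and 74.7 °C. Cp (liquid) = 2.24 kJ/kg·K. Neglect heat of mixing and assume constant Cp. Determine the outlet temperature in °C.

T_out = 31.9 °C

No heat crosses the boundary, so H_out = H_in.
Σ ṁᵢCp,ᵢTᵢ = 678×2.24×83.5 + 2120×2.24×-38.1 + 2650×2.24×74.7 = 389300
Σ ṁᵢCp,ᵢ = 678×2.24 + 2120×2.24 + 2650×2.24 = 12204
T_out = 389300 / 12204 = 31.901 °C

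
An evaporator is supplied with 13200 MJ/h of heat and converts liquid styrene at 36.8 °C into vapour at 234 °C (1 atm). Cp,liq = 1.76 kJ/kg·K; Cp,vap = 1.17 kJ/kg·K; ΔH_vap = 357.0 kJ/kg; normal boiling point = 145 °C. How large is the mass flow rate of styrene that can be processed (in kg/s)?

Δh = 1.76×(145−36.8) + 357.0 + 1.17×(234−145) = 651.56 kJ/kg
Q = 13200 MJ/h = 3666.7 kJ/s = 3666.7 kJ/s
ṁ = Q/Δh = 3666.7 / 651.56 = 5.6275 kg/s

ṁ = 5.63 kg/s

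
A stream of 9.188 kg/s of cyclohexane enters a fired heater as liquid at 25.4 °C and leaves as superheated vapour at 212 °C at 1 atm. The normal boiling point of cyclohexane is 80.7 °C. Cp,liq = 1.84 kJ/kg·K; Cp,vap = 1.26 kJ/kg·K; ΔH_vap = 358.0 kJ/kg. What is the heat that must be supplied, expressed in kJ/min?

liquid 25.4→80.7 °C: 101.75 kJ/kg
vaporisation at 80.7 °C: 358 kJ/kg
vapour 80.7→212 °C: 165.44 kJ/kg
Δh = 101.75 + 358 + 165.44 = 625.19 kJ/kg
Q = ṁ·Δh = 9.188 kg/s × 625.19 kJ/kg = 5744.2 kJ/s
|Q| = 5744.2 kW = 344650 kJ/min

Q = 345000 kJ/min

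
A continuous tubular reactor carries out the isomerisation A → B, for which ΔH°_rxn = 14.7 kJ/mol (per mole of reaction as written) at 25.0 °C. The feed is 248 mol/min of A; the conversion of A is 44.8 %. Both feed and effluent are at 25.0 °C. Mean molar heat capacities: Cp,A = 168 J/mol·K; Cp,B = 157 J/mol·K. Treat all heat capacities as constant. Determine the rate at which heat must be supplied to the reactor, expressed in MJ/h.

Q_in = 98.0 MJ/h

Extent of reaction ξ = 0.448 × 248 = 111.1 mol/min
Reaction term: ξ·ΔH°_rxn = 111.1 × 14.7 = 1633.2 kJ/min
Q = ΔH = 1633.2 kJ/min = 27.22 kW
Heat supplied = 97.994 MJ/h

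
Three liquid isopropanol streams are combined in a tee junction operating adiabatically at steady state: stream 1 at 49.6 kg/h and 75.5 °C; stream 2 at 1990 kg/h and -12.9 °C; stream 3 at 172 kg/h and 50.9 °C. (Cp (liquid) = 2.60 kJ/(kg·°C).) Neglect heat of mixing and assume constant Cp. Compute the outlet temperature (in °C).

No heat crosses the boundary, so H_out = H_in.
T_out = Σ ṁᵢCp,ᵢTᵢ / Σ ṁᵢCp,ᵢ
      = -34246 / 5750.2 = -5.9556 °C

T_out = -5.96 °C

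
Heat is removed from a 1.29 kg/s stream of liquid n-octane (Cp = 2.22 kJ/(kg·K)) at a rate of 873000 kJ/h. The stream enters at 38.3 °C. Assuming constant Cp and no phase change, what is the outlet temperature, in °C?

T_out = -46.4 °C

Q = 873000 kJ/h = 242.5 kJ/s
ΔT = Q/(ṁ·Cp) = 242.5/(1.29×2.22) = 84.678 K
T_out = 38.3 − 84.678 = -46.378 °C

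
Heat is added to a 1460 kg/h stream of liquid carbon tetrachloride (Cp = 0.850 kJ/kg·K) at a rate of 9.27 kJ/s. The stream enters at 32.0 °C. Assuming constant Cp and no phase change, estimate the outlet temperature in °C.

T_out = 58.9 °C

Q = 9.27 kJ/s = 33372 kJ/h
ΔT = Q/(ṁ·Cp) = 33372/(1460×0.850) = 26.891 K
T_out = 32.0 + 26.891 = 58.891 °C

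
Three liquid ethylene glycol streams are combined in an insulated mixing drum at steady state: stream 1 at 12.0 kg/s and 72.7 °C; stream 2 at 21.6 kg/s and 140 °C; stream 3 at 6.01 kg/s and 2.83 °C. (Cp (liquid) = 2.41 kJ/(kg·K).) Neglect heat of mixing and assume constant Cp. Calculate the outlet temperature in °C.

No heat crosses the boundary, so H_out = H_in.
Σ ṁᵢCp,ᵢTᵢ = 12.0×2.41×72.7 + 21.6×2.41×140 + 6.01×2.41×2.83 = 9431.3
Σ ṁᵢCp,ᵢ = 12.0×2.41 + 21.6×2.41 + 6.01×2.41 = 95.46
T_out = 9431.3 / 95.46 = 98.798 °C

T_out = 98.8 °C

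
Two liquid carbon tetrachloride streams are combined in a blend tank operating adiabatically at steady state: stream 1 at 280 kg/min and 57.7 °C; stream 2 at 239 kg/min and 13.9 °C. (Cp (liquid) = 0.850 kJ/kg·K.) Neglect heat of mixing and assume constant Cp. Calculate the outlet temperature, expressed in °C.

T_out = 37.5 °C

Adiabatic, steady state ⇒ Σ ṁᵢCp,ᵢ(T_out − Tᵢ) = 0
T_out = Σ ṁᵢCp,ᵢTᵢ / Σ ṁᵢCp,ᵢ
      = 16556 / 441.15 = 37.53 °C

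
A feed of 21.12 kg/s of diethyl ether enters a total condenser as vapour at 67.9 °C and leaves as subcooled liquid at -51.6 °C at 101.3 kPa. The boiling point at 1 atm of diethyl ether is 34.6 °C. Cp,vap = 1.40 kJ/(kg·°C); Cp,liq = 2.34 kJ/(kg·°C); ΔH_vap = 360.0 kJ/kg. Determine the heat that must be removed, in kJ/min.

vapour 67.9→34.6 °C: -46.62 kJ/kg
condensation at 34.6 °C: -360 kJ/kg
liquid 34.6→-51.6 °C: -201.71 kJ/kg
Δh = -46.62 + -360 + -201.71 = -608.33 kJ/kg
Q = ṁ·Δh = 21.12 kg/s × -608.33 kJ/kg = -12848 kJ/s
|Q| = 12848 kW = 770870 kJ/min

Q_c = 771000 kJ/min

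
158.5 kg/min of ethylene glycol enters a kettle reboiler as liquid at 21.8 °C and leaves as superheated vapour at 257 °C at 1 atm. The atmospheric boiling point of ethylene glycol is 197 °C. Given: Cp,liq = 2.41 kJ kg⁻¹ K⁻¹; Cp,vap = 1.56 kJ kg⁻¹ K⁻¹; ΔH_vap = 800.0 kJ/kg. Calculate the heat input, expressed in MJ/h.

liquid 21.8→197 °C: 422.23 kJ/kg
vaporisation at 197 °C: 800 kJ/kg
vapour 197→257 °C: 93.6 kJ/kg
Δh = 422.23 + 800 + 93.6 = 1315.8 kJ/kg
Q = ṁ·Δh = 158.5 kg/min × 1315.8 kJ/kg = 208560 kJ/min
|Q| = 3476 kW = 12514 MJ/h

Q = 12500 MJ/h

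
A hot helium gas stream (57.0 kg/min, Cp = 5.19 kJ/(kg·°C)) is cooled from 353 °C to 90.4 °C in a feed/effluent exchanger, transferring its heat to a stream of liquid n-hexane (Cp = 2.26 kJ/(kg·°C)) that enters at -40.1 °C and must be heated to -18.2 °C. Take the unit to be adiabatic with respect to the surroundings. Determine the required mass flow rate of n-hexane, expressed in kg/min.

Heat released by hot stream: Q = 57.0 × 5.19 × (353 − 90.4) = 77685 kJ/min
Energy balance on cold side (adiabatic exchanger): Q = ṁ_c·Cp_c·(T_c,out − T_c,in)
ṁ_c = 77685 / [2.26 × (-18.2 − -40.1)] = 1569.6 kg/min

ṁ_c = 1570 kg/min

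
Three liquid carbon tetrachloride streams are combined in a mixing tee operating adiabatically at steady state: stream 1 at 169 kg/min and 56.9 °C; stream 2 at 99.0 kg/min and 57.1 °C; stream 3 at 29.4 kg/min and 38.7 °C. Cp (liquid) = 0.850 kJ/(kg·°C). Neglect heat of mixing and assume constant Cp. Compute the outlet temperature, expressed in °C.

T_out = 55.2 °C

Energy balance with Q = 0: Σ ṁᵢCp,ᵢ(T_out − Tᵢ) = 0
T_out = Σ ṁᵢCp,ᵢTᵢ / Σ ṁᵢCp,ᵢ
      = 13946 / 252.79 = 55.167 °C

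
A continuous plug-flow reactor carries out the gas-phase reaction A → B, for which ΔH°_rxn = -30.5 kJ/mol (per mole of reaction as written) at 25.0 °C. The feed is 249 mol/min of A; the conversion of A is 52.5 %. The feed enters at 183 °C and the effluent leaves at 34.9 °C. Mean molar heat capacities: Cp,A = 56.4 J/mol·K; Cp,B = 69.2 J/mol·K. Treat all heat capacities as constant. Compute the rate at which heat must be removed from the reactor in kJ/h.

Extent of reaction ξ = 0.525 × 249 = 130.72 mol/min
Reaction term: ξ·ΔH°_rxn = 130.72 × -30.5 = -3987.1 kJ/min
Sensible, feed 183→25 °C: -2218.9 kJ/min
Outlet flows (mol/min): A 118.28, B 130.72
Sensible, products 25→34.9 °C: 155.6 kJ/min
Q = ΔH = -6050.4 kJ/min = -100.84 kW
Heat removed = 363020 kJ/h

Q_out = 363000 kJ/h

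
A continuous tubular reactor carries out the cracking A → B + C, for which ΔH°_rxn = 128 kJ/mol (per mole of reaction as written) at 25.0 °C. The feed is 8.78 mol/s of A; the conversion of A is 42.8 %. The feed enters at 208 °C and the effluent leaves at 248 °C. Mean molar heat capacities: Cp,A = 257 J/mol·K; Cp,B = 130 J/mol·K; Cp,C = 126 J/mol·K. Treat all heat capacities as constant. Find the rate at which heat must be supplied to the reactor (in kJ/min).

Extent of reaction ξ = 0.428 × 8.78 = 3.7578 mol/s
Reaction term: ξ·ΔH°_rxn = 3.7578 × 128 = 481 kJ/s
Sensible, feed 208→25 °C: -412.93 kJ/s
Outlet flows (mol/s): A 5.0222, B 3.7578, C 3.7578
Sensible, products 25→248 °C: 502.35 kJ/s
Q = ΔH = 570.42 kJ/s = 570.42 kW
Heat supplied = 34225 kJ/min

Q_in = 34200 kJ/min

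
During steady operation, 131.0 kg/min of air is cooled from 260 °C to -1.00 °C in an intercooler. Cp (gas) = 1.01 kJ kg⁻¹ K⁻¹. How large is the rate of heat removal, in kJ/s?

Q = ṁ·Cp·ΔT = 131.0 × 1.01 × (-1.00 − 260) = -34533 kJ/min
Converting: 34533 / 60 s = 575.55 kW

Q_c = 576 kJ/s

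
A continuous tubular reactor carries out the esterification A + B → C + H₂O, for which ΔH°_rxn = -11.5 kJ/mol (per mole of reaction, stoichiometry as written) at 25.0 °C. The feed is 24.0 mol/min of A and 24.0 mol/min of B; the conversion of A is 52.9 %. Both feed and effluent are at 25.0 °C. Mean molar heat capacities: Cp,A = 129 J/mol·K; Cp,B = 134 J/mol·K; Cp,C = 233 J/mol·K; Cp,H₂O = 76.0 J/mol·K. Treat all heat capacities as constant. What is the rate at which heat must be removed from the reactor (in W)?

Extent of reaction ξ = 0.529 × 24.0 = 12.696 mol/min
Reaction term: ξ·ΔH°_rxn = 12.696 × -11.5 = -146 kJ/min
Q = ΔH = -146 kJ/min = -2.4334 kW
Heat removed = 2433.4 W

Q_out = 2430 W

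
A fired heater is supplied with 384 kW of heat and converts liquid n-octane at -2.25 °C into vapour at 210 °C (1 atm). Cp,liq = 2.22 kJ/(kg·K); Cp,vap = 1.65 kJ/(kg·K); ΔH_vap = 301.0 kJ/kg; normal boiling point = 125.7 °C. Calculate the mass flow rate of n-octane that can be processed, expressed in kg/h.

Δh = 2.22×(125.7−-2.25) + 301.0 + 1.65×(210−125.7) = 724.14 kJ/kg
Q = 384 kW = 384 kJ/s = 1.3824e+06 kJ/h
ṁ = Q/Δh = 1.3824e+06 / 724.14 = 1909 kg/h

ṁ = 1910 kg/h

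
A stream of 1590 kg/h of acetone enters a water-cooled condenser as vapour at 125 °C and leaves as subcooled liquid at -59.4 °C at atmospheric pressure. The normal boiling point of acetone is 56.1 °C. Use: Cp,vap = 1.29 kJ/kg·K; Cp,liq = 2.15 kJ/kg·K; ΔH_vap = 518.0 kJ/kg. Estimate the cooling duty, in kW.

vapour 125→56.1 °C: -88.881 kJ/kg
condensation at 56.1 °C: -518 kJ/kg
liquid 56.1→-59.4 °C: -248.32 kJ/kg
Δh = -88.881 + -518 + -248.32 = -855.21 kJ/kg
Q = ṁ·Δh = 1590 kg/h × -855.21 kJ/kg = -1.3598e+06 kJ/h
|Q| = 377.72 kW

Q_c = 378 kW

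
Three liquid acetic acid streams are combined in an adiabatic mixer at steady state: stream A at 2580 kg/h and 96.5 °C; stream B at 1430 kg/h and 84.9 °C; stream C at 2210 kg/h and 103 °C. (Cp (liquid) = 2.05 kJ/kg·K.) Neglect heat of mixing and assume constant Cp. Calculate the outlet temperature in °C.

Energy balance with Q = 0: Σ ṁᵢCp,ᵢ(T_out − Tᵢ) = 0
Σ ṁᵢCp,ᵢTᵢ = 2580×2.05×96.5 + 1430×2.05×84.9 + 2210×2.05×103 = 1.2259e+06
Σ ṁᵢCp,ᵢ = 2580×2.05 + 1430×2.05 + 2210×2.05 = 12751
T_out = 1.2259e+06 / 12751 = 96.143 °C

T_out = 96.1 °C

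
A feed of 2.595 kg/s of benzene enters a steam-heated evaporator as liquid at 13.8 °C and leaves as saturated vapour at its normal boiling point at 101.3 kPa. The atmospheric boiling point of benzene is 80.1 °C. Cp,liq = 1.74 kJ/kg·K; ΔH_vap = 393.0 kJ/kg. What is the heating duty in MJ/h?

liquid 13.8→80.1 °C: 115.36 kJ/kg
vaporisation at 80.1 °C: 393 kJ/kg
Δh = 115.36 + 393 = 508.36 kJ/kg
Q = ṁ·Δh = 2.595 kg/s × 508.36 kJ/kg = 1319.2 kJ/s
|Q| = 1319.2 kW = 4749.1 MJ/h

Q = 4750 MJ/h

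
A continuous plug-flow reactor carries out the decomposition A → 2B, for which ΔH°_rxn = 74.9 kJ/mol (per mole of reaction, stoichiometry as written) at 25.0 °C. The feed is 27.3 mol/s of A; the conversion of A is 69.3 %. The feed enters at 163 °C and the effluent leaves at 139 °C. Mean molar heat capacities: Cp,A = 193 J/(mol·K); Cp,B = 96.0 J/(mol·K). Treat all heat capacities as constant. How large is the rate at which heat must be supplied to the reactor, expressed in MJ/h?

Q_in = 4640 MJ/h

Extent of reaction ξ = 0.693 × 27.3 = 18.919 mol/s
Reaction term: ξ·ΔH°_rxn = 18.919 × 74.9 = 1417 kJ/s
Sensible, feed 163→25 °C: -727.11 kJ/s
Outlet flows (mol/s): A 8.3811, B 37.838
Sensible, products 25→139 °C: 598.5 kJ/s
Q = ΔH = 1288.4 kJ/s = 1288.4 kW
Heat supplied = 4638.3 MJ/h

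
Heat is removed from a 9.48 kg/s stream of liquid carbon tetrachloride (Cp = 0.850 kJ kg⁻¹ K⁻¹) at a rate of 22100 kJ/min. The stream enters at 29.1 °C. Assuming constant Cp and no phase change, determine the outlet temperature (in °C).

Q = 22100 kJ/min = 368.33 kJ/s
ΔT = Q/(ṁ·Cp) = 368.33/(9.48×0.850) = 45.71 K
T_out = 29.1 − 45.71 = -16.61 °C

T_out = -16.6 °C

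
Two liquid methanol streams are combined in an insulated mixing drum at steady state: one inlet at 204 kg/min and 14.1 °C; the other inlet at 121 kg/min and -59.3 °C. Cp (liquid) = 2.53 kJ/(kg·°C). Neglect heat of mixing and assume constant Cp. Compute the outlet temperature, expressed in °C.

T_out = -13.2 °C

Energy balance with Q = 0: Σ ṁᵢCp,ᵢ(T_out − Tᵢ) = 0
T_out = Σ ṁᵢCp,ᵢTᵢ / Σ ṁᵢCp,ᵢ
      = -10876 / 822.25 = -13.227 °C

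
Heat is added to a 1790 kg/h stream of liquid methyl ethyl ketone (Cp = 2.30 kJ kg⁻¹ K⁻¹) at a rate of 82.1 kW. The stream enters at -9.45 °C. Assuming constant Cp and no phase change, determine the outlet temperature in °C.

Q = 82.1 kW = 295560 kJ/h
ΔT = Q/(ṁ·Cp) = 295560/(1790×2.30) = 71.79 K
T_out = -9.45 + 71.79 = 62.34 °C

T_out = 62.3 °C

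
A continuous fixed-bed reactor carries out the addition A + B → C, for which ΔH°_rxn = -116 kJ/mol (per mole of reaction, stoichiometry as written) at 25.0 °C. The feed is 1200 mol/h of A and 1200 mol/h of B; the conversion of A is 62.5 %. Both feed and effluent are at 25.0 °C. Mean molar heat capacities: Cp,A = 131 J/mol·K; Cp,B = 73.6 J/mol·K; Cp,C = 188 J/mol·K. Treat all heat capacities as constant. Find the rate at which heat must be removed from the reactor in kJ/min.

Extent of reaction ξ = 0.625 × 1200 = 750 mol/h
Reaction term: ξ·ΔH°_rxn = 750 × -116 = -87000 kJ/h
Q = ΔH = -87000 kJ/h = -24.167 kW
Heat removed = 1450 kJ/min

Q_out = 1450 kJ/min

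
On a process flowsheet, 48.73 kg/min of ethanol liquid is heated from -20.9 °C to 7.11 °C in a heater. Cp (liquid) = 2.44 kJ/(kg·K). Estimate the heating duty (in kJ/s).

Q = ṁ·Cp·ΔT = 48.73 × 2.44 × (7.11 − -20.9) = 3330.4 kJ/min
Converting: 3330.4 / 60 s = 55.507 kW

Q = 55.5 kJ/s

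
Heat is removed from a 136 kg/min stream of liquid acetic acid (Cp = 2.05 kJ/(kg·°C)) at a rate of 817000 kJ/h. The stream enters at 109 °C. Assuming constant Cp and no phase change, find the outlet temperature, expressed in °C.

Q = 817000 kJ/h = 13617 kJ/min
ΔT = Q/(ṁ·Cp) = 13617/(136×2.05) = 48.84 K
T_out = 109 − 48.84 = 60.16 °C

T_out = 60.2 °C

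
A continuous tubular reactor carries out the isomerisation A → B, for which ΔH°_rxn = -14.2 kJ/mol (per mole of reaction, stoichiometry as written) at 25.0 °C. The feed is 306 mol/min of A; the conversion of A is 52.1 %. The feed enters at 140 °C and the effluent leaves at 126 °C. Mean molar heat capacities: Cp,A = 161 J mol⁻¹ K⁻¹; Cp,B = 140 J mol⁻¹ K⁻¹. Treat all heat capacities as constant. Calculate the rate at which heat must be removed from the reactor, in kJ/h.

Extent of reaction ξ = 0.521 × 306 = 159.43 mol/min
Reaction term: ξ·ΔH°_rxn = 159.43 × -14.2 = -2263.8 kJ/min
Sensible, feed 140→25 °C: -5665.6 kJ/min
Outlet flows (mol/min): A 146.57, B 159.43
Sensible, products 25→126 °C: 4637.7 kJ/min
Q = ΔH = -3291.7 kJ/min = -54.862 kW
Heat removed = 197500 kJ/h

Q_out = 198000 kJ/h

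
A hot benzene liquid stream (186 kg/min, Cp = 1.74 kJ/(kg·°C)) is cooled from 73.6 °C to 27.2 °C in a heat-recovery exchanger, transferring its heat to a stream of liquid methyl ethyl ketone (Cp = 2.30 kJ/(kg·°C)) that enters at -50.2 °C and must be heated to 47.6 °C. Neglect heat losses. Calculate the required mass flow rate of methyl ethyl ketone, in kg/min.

Heat released by hot stream: Q = 186 × 1.74 × (73.6 − 27.2) = 15017 kJ/min
Energy balance on cold side (adiabatic exchanger): Q = ṁ_c·Cp_c·(T_c,out − T_c,in)
ṁ_c = 15017 / [2.30 × (47.6 − -50.2)] = 66.76 kg/min

ṁ_c = 66.8 kg/min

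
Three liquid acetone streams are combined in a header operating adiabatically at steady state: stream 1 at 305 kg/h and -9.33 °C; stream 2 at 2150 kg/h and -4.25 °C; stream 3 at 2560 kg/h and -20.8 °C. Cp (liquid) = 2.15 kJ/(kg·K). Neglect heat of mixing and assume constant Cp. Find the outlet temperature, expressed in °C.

No heat crosses the boundary, so H_out = H_in.
Σ ṁᵢCp,ᵢTᵢ = 305×2.15×-9.33 + 2150×2.15×-4.25 + 2560×2.15×-20.8 = -140250
Σ ṁᵢCp,ᵢ = 305×2.15 + 2150×2.15 + 2560×2.15 = 10782
T_out = -140250 / 10782 = -13.007 °C

T_out = -13.0 °C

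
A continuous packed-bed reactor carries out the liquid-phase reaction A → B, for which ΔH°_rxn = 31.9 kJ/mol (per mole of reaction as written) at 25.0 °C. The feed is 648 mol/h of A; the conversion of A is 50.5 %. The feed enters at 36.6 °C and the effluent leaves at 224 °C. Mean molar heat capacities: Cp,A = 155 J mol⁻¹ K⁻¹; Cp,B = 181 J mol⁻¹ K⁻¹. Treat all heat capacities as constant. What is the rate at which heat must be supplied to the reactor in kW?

Extent of reaction ξ = 0.505 × 648 = 327.24 mol/h
Reaction term: ξ·ΔH°_rxn = 327.24 × 31.9 = 10439 kJ/h
Sensible, feed 36.6→25 °C: -1165.1 kJ/h
Outlet flows (mol/h): A 320.76, B 327.24
Sensible, products 25→224 °C: 21681 kJ/h
Q = ΔH = 30955 kJ/h = 8.5985 kW
Heat supplied = 8.5985 kW

Q_in = 8.60 kW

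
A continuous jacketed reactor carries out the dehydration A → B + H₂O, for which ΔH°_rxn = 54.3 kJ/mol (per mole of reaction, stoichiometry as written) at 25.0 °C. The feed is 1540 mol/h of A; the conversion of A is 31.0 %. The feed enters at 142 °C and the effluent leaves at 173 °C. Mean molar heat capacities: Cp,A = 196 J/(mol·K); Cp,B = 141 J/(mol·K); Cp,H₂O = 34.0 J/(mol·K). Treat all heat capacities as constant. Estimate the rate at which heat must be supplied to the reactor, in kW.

Q_in = 9.39 kW

Extent of reaction ξ = 0.310 × 1540 = 477.4 mol/h
Reaction term: ξ·ΔH°_rxn = 477.4 × 54.3 = 25923 kJ/h
Sensible, feed 142→25 °C: -35315 kJ/h
Outlet flows (mol/h): A 1062.6, B 477.4, H₂O 477.4
Sensible, products 25→173 °C: 43189 kJ/h
Q = ΔH = 33796 kJ/h = 9.3878 kW
Heat supplied = 9.3878 kW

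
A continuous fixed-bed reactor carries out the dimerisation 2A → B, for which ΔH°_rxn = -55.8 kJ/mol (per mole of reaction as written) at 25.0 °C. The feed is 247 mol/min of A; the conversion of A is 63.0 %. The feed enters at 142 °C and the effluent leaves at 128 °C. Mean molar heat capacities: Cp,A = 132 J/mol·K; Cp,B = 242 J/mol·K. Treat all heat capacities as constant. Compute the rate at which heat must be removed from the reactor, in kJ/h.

Q_out = 298000 kJ/h

Extent of reaction ξ = 0.630 × 247 / 2 = 77.805 mol/min
Reaction term: ξ·ΔH°_rxn = 77.805 × -55.8 = -4341.5 kJ/min
Sensible, feed 142→25 °C: -3814.7 kJ/min
Outlet flows (mol/min): A 91.39, B 77.805
Sensible, products 25→128 °C: 3181.9 kJ/min
Q = ΔH = -4974.3 kJ/min = -82.905 kW
Heat removed = 298460 kJ/h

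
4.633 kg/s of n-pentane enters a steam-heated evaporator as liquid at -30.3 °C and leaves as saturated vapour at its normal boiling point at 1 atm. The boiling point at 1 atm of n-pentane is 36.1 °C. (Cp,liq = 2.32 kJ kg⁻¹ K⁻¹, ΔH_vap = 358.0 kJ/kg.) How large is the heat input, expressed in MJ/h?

liquid -30.3→36.1 °C: 154.05 kJ/kg
vaporisation at 36.1 °C: 358 kJ/kg
Δh = 154.05 + 358 = 512.05 kJ/kg
Q = ṁ·Δh = 4.633 kg/s × 512.05 kJ/kg = 2372.3 kJ/s
|Q| = 2372.3 kW = 8540.3 MJ/h

Q = 8540 MJ/h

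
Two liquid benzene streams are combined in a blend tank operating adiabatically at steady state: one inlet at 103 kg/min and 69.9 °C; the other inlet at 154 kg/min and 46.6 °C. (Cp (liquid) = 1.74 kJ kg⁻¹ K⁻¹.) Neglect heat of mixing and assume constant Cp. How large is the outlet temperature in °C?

Adiabatic, steady state ⇒ Σ ṁᵢCp,ᵢ(T_out − Tᵢ) = 0
Σ ṁᵢCp,ᵢTᵢ = 103×1.74×69.9 + 154×1.74×46.6 = 25014
Σ ṁᵢCp,ᵢ = 103×1.74 + 154×1.74 = 447.18
T_out = 25014 / 447.18 = 55.938 °C

T_out = 55.9 °C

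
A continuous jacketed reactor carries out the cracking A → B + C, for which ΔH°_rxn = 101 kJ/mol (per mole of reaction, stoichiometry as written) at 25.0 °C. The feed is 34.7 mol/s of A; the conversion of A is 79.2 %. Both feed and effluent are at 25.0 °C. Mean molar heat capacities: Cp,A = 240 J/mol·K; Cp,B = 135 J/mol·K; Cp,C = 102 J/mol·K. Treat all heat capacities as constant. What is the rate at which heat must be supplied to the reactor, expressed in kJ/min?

Extent of reaction ξ = 0.792 × 34.7 = 27.482 mol/s
Reaction term: ξ·ΔH°_rxn = 27.482 × 101 = 2775.7 kJ/s
Q = ΔH = 2775.7 kJ/s = 2775.7 kW
Heat supplied = 166540 kJ/min

Q_in = 167000 kJ/min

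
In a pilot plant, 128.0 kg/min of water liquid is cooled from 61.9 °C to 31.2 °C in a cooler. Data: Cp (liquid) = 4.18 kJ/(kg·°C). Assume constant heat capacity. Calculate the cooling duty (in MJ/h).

Q = ṁ·Cp·ΔT = 128.0 × 4.18 × (31.2 − 61.9) = -16426 kJ/min
Converting: 16426 / 60 s = 273.76 kW
Cooling duty = 985.54 MJ/h

Q_c = 986 MJ/h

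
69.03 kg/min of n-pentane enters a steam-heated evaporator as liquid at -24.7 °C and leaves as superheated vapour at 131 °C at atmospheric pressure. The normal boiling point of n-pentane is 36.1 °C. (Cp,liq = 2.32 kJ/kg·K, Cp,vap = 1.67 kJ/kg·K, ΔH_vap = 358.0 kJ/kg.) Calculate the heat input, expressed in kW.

Q = 756 kW

liquid -24.7→36.1 °C: 141.06 kJ/kg
vaporisation at 36.1 °C: 358 kJ/kg
vapour 36.1→131 °C: 158.48 kJ/kg
Δh = 141.06 + 358 + 158.48 = 657.54 kJ/kg
Q = ṁ·Δh = 69.03 kg/min × 657.54 kJ/kg = 45390 kJ/min
|Q| = 756.5 kW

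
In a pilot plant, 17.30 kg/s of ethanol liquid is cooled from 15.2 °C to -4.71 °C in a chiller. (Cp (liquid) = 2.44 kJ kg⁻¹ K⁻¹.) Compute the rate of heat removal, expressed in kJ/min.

Q = ṁ·Cp·ΔT = 17.30 × 2.44 × (-4.71 − 15.2) = -840.44 kJ/s
Cooling duty = 50426 kJ/min

Q_c = 50400 kJ/min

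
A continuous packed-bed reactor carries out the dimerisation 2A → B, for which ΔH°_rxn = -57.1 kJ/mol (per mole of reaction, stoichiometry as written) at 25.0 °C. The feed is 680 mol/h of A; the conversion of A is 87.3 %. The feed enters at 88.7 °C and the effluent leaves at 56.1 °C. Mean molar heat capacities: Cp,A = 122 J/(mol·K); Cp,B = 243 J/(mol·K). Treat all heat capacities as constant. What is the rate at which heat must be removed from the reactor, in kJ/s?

Q_out = 5.46 kJ/s

Extent of reaction ξ = 0.873 × 680 / 2 = 296.82 mol/h
Reaction term: ξ·ΔH°_rxn = 296.82 × -57.1 = -16948 kJ/h
Sensible, feed 88.7→25 °C: -5284.6 kJ/h
Outlet flows (mol/h): A 86.36, B 296.82
Sensible, products 25→56.1 °C: 2570.8 kJ/h
Q = ΔH = -19662 kJ/h = -5.4617 kW
Heat removed = 5.4617 kJ/s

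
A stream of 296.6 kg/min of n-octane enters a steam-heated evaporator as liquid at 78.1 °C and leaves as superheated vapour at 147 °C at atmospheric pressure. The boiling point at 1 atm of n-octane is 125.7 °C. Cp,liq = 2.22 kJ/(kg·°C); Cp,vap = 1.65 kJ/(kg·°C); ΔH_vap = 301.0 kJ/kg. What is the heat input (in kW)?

liquid 78.1→125.7 °C: 105.67 kJ/kg
vaporisation at 125.7 °C: 301 kJ/kg
vapour 125.7→147 °C: 35.145 kJ/kg
Δh = 105.67 + 301 + 35.145 = 441.82 kJ/kg
Q = ṁ·Δh = 296.6 kg/min × 441.82 kJ/kg = 131040 kJ/min
|Q| = 2184 kW

Q = 2180 kW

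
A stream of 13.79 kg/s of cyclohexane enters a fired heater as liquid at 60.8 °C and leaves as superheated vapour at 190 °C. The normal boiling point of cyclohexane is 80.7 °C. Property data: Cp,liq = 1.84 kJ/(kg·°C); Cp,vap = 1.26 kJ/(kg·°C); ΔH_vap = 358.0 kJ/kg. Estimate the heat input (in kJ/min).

Q = 440000 kJ/min

liquid 60.8→80.7 °C: 36.616 kJ/kg
vaporisation at 80.7 °C: 358 kJ/kg
vapour 80.7→190 °C: 137.72 kJ/kg
Δh = 36.616 + 358 + 137.72 = 532.33 kJ/kg
Q = ṁ·Δh = 13.79 kg/s × 532.33 kJ/kg = 7340.9 kJ/s
|Q| = 7340.9 kW = 440450 kJ/min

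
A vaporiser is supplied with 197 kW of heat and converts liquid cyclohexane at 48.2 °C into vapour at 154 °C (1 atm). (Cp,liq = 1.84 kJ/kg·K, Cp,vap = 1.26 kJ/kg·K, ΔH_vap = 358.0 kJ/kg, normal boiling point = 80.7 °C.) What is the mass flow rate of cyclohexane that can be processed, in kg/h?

ṁ = 1390 kg/h

Δh = 1.84×(80.7−48.2) + 358.0 + 1.26×(154−80.7) = 510.16 kJ/kg
Q = 197 kW = 197 kJ/s = 709200 kJ/h
ṁ = Q/Δh = 709200 / 510.16 = 1390.2 kg/h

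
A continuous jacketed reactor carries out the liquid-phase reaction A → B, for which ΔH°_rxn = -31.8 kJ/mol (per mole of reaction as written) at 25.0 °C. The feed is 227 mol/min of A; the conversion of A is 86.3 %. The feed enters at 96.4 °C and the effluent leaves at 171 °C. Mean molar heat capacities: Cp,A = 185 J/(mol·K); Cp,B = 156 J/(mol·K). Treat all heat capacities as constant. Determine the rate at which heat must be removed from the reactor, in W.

Extent of reaction ξ = 0.863 × 227 = 195.9 mol/min
Reaction term: ξ·ΔH°_rxn = 195.9 × -31.8 = -6229.7 kJ/min
Sensible, feed 96.4→25 °C: -2998.4 kJ/min
Outlet flows (mol/min): A 31.099, B 195.9
Sensible, products 25→171 °C: 5301.8 kJ/min
Q = ΔH = -3926.3 kJ/min = -65.438 kW
Heat removed = 65438 W

Q_out = 65400 W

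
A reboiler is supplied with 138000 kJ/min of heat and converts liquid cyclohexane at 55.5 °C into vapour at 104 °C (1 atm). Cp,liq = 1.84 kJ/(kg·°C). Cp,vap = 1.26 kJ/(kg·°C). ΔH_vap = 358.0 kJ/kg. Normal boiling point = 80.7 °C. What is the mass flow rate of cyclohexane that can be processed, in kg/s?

ṁ = 5.30 kg/s

Δh = 1.84×(80.7−55.5) + 358.0 + 1.26×(104−80.7) = 433.73 kJ/kg
Q = 138000 kJ/min = 2300 kJ/s = 2300 kJ/s
ṁ = Q/Δh = 2300 / 433.73 = 5.3029 kg/s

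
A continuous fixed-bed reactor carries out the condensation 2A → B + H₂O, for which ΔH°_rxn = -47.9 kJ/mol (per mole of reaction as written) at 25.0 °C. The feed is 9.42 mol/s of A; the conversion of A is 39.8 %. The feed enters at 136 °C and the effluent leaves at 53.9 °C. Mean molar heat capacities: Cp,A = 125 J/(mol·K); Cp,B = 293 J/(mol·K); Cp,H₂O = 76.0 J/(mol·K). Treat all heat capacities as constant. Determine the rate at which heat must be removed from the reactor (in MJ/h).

Q_out = 648 MJ/h

Extent of reaction ξ = 0.398 × 9.42 / 2 = 1.8746 mol/s
Reaction term: ξ·ΔH°_rxn = 1.8746 × -47.9 = -89.792 kJ/s
Sensible, feed 136→25 °C: -130.7 kJ/s
Outlet flows (mol/s): A 5.6708, B 1.8746, H₂O 1.8746
Sensible, products 25→53.9 °C: 40.477 kJ/s
Q = ΔH = -180.02 kJ/s = -180.02 kW
Heat removed = 648.07 MJ/h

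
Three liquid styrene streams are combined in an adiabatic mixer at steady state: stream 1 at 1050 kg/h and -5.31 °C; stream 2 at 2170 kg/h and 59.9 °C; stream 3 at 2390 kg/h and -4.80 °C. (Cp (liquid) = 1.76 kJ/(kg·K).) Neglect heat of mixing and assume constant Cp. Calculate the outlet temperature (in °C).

Energy balance with Q = 0: Σ ṁᵢCp,ᵢ(T_out − Tᵢ) = 0
T_out = Σ ṁᵢCp,ᵢTᵢ / Σ ṁᵢCp,ᵢ
      = 198770 / 9873.6 = 20.131 °C

T_out = 20.1 °C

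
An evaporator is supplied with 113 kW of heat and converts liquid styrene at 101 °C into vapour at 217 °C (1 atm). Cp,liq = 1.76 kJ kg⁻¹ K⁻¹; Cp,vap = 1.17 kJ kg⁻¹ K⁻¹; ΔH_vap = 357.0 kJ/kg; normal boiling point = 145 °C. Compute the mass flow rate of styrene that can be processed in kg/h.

ṁ = 784 kg/h

Δh = 1.76×(145−101) + 357.0 + 1.17×(217−145) = 518.68 kJ/kg
Q = 113 kW = 113 kJ/s = 406800 kJ/h
ṁ = Q/Δh = 406800 / 518.68 = 784.3 kg/h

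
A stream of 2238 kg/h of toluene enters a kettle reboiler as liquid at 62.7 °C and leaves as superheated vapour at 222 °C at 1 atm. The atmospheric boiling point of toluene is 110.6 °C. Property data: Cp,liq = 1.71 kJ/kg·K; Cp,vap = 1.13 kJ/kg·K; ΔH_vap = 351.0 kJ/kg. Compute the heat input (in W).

Q = 347000 W

liquid 62.7→110.6 °C: 81.909 kJ/kg
vaporisation at 110.6 °C: 351 kJ/kg
vapour 110.6→222 °C: 125.88 kJ/kg
Δh = 81.909 + 351 + 125.88 = 558.79 kJ/kg
Q = ṁ·Δh = 2238 kg/h × 558.79 kJ/kg = 1.2506e+06 kJ/h
|Q| = 347.38 kW = 347380 W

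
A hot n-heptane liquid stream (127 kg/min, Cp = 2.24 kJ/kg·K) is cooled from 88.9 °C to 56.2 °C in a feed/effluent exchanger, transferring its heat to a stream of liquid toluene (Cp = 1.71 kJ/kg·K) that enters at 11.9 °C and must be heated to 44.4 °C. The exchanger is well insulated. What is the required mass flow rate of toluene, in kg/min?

ṁ_c = 167 kg/min

Heat released by hot stream: Q = 127 × 2.24 × (88.9 − 56.2) = 9302.5 kJ/min
Energy balance on cold side (adiabatic exchanger): Q = ṁ_c·Cp_c·(T_c,out − T_c,in)
ṁ_c = 9302.5 / [1.71 × (44.4 − 11.9)] = 167.39 kg/min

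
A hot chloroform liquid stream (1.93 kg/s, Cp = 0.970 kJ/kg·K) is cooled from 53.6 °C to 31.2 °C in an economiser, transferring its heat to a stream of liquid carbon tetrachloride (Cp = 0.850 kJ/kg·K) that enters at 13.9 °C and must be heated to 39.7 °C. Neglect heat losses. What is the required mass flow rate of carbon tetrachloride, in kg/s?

ṁ_c = 1.91 kg/s

Heat released by hot stream: Q = 1.93 × 0.970 × (53.6 − 31.2) = 41.935 kJ/s
Energy balance on cold side (adiabatic exchanger): Q = ṁ_c·Cp_c·(T_c,out − T_c,in)
ṁ_c = 41.935 / [0.850 × (39.7 − 13.9)] = 1.9122 kg/s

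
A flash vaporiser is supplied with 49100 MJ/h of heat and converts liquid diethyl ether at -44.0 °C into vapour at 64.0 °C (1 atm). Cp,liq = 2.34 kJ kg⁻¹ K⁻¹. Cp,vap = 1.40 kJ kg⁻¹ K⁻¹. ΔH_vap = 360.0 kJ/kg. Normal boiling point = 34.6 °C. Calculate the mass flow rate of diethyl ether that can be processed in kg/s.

Δh = 2.34×(34.6−-44.0) + 360.0 + 1.40×(64.0−34.6) = 585.08 kJ/kg
Q = 49100 MJ/h = 13639 kJ/s = 13639 kJ/s
ṁ = Q/Δh = 13639 / 585.08 = 23.311 kg/s

ṁ = 23.3 kg/s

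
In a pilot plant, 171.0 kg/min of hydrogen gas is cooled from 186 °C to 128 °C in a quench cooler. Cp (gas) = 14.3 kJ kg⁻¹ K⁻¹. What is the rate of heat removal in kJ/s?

Q = ṁ·Cp·ΔT = 171.0 × 14.3 × (128 − 186) = -141830 kJ/min
Converting: 141830 / 60 s = 2363.8 kW

Q_c = 2360 kJ/s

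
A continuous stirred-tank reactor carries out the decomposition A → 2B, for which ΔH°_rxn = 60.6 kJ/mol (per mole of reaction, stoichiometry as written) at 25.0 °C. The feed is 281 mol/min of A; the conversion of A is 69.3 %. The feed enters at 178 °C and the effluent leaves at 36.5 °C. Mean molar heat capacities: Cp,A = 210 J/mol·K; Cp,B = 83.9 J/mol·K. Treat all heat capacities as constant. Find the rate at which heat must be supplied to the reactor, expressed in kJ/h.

Extent of reaction ξ = 0.693 × 281 = 194.73 mol/min
Reaction term: ξ·ΔH°_rxn = 194.73 × 60.6 = 11801 kJ/min
Sensible, feed 178→25 °C: -9028.5 kJ/min
Outlet flows (mol/min): A 86.267, B 389.47
Sensible, products 25→36.5 °C: 584.11 kJ/min
Q = ΔH = 3356.4 kJ/min = 55.94 kW
Heat supplied = 201380 kJ/h

Q_in = 201000 kJ/h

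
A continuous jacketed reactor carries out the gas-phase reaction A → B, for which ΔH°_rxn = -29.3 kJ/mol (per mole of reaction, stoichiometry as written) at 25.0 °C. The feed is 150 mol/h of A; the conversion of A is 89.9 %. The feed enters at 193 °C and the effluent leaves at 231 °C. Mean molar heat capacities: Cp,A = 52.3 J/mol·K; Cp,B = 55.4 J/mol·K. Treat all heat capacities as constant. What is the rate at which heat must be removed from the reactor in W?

Q_out = 991 W

Extent of reaction ξ = 0.899 × 150 = 134.85 mol/h
Reaction term: ξ·ΔH°_rxn = 134.85 × -29.3 = -3951.1 kJ/h
Sensible, feed 193→25 °C: -1318 kJ/h
Outlet flows (mol/h): A 15.15, B 134.85
Sensible, products 25→231 °C: 1702.2 kJ/h
Q = ΔH = -3566.9 kJ/h = -0.9908 kW
Heat removed = 990.8 W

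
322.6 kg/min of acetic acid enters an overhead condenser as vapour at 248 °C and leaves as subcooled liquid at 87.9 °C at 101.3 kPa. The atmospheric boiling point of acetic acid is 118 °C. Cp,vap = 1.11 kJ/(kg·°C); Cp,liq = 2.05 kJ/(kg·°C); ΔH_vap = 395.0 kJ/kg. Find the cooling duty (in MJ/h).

Q_c = 11600 MJ/h

vapour 248→118 °C: -144.3 kJ/kg
condensation at 118 °C: -395 kJ/kg
liquid 118→87.9 °C: -61.705 kJ/kg
Δh = -144.3 + -395 + -61.705 = -601 kJ/kg
Q = ṁ·Δh = 322.6 kg/min × -601 kJ/kg = -193880 kJ/min
|Q| = 3231.4 kW = 11633 MJ/h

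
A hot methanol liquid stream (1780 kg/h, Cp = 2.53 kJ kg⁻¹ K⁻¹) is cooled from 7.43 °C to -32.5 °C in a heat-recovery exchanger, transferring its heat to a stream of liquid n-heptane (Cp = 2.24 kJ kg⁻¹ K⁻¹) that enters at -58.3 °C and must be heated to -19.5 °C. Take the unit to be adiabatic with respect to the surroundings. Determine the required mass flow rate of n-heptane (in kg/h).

Heat released by hot stream: Q = 1780 × 2.53 × (7.43 − -32.5) = 179820 kJ/h
Energy balance on cold side (adiabatic exchanger): Q = ṁ_c·Cp_c·(T_c,out − T_c,in)
ṁ_c = 179820 / [2.24 × (-19.5 − -58.3)] = 2069 kg/h

ṁ_c = 2070 kg/h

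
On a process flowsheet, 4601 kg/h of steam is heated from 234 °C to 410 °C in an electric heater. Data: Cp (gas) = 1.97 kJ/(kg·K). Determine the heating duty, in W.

Q = ṁ·Cp·ΔT = 4601 × 1.97 × (410 − 234) = 1.5953e+06 kJ/h
Converting: 1.5953e+06 / 3600 s = 443.13 kW
Heating duty = 443130 W

Q = 443000 W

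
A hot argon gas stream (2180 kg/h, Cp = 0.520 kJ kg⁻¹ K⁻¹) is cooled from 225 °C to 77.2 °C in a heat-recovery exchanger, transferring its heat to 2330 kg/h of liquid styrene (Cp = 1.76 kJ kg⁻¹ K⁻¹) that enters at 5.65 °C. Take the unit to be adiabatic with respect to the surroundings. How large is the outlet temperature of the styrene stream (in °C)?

Heat released by hot stream: Q = 2180 × 0.520 × (225 − 77.2) = 167550 kJ/h
Energy balance on cold side (adiabatic exchanger): Q = ṁ_c·Cp_c·(T_c,out − T_c,in)
T_c,out = 5.65 + 167550/(2330 × 1.76) = 46.507 °C

T_c,out = 46.5 °C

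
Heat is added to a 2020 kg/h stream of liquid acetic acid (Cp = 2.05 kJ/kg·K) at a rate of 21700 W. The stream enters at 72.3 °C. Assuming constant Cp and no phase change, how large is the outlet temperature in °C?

Q = 21700 W = 78120 kJ/h
ΔT = Q/(ṁ·Cp) = 78120/(2020×2.05) = 18.865 K
T_out = 72.3 + 18.865 = 91.165 °C

T_out = 91.2 °C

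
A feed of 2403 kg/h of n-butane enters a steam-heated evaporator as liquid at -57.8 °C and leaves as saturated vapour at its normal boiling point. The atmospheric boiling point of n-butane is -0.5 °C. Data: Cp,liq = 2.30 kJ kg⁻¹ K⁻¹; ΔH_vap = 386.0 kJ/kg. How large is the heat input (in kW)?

liquid -57.8→-0.5 °C: 131.79 kJ/kg
vaporisation at -0.5 °C: 386 kJ/kg
Δh = 131.79 + 386 = 517.79 kJ/kg
Q = ṁ·Δh = 2403 kg/h × 517.79 kJ/kg = 1.2442e+06 kJ/h
|Q| = 345.62 kW

Q = 346 kW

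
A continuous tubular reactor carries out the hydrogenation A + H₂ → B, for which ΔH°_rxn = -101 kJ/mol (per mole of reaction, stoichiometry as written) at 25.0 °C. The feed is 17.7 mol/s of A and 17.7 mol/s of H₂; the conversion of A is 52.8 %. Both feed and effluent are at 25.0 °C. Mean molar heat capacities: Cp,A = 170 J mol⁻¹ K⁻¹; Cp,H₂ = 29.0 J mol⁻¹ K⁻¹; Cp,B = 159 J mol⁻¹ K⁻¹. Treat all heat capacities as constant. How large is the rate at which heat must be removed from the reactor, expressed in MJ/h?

Extent of reaction ξ = 0.528 × 17.7 = 9.3456 mol/s
Reaction term: ξ·ΔH°_rxn = 9.3456 × -101 = -943.91 kJ/s
Q = ΔH = -943.91 kJ/s = -943.91 kW
Heat removed = 3398.1 MJ/h

Q_out = 3400 MJ/h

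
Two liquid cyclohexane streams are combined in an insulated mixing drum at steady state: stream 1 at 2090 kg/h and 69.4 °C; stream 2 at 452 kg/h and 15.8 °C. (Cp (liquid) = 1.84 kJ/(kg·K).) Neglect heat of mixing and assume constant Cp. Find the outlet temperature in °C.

No heat crosses the boundary, so H_out = H_in.
Σ ṁᵢCp,ᵢTᵢ = 2090×1.84×69.4 + 452×1.84×15.8 = 280030
Σ ṁᵢCp,ᵢ = 2090×1.84 + 452×1.84 = 4677.3
T_out = 280030 / 4677.3 = 59.869 °C

T_out = 59.9 °C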